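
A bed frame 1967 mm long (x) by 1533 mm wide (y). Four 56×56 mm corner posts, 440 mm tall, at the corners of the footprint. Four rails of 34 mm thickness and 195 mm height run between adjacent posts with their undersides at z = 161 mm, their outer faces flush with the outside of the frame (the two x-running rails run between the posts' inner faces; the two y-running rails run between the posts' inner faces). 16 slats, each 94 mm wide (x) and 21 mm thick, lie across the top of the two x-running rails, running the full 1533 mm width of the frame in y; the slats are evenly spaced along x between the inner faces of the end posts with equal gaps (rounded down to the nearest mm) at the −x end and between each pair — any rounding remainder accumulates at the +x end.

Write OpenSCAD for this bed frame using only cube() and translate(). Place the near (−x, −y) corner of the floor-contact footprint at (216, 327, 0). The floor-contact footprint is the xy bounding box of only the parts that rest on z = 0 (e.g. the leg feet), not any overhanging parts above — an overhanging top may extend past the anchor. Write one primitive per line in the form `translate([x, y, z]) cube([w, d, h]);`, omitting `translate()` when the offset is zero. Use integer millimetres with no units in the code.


// slat z = rail_z + rail_h = 161 + 195 = 356
// slat gap = ⌊(1855 − 16·94) / 17⌋ = 20
translate([216, 327, 0]) cube([56, 56, 440]);
translate([216, 1804, 0]) cube([56, 56, 440]);
translate([2127, 327, 0]) cube([56, 56, 440]);
translate([2127, 1804, 0]) cube([56, 56, 440]);
translate([272, 327, 161]) cube([1855, 34, 195]);
translate([272, 1826, 161]) cube([1855, 34, 195]);
translate([216, 383, 161]) cube([34, 1421, 195]);
translate([2149, 383, 161]) cube([34, 1421, 195]);
translate([292, 327, 356]) cube([94, 1533, 21]);
translate([406, 327, 356]) cube([94, 1533, 21]);
translate([520, 327, 356]) cube([94, 1533, 21]);
translate([634, 327, 356]) cube([94, 1533, 21]);
translate([748, 327, 356]) cube([94, 1533, 21]);
translate([862, 327, 356]) cube([94, 1533, 21]);
translate([976, 327, 356]) cube([94, 1533, 21]);
translate([1090, 327, 356]) cube([94, 1533, 21]);
translate([1204, 327, 356]) cube([94, 1533, 21]);
translate([1318, 327, 356]) cube([94, 1533, 21]);
translate([1432, 327, 356]) cube([94, 1533, 21]);
translate([1546, 327, 356]) cube([94, 1533, 21]);
translate([1660, 327, 356]) cube([94, 1533, 21]);
translate([1774, 327, 356]) cube([94, 1533, 21]);
translate([1888, 327, 356]) cube([94, 1533, 21]);
translate([2002, 327, 356]) cube([94, 1533, 21]);


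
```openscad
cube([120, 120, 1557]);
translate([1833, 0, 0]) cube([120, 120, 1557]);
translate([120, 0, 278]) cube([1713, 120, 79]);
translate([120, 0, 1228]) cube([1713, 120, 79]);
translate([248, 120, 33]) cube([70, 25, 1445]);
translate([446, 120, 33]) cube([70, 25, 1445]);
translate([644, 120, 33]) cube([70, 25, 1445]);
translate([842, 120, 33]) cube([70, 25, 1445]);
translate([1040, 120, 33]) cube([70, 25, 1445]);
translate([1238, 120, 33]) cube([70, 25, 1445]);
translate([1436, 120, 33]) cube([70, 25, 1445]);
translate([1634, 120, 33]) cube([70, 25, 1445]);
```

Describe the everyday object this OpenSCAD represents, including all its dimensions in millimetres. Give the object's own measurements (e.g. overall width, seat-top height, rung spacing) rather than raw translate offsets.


A fence section. Two 120×120 mm posts, 1557 mm tall, stand on the floor with a clear span of 1713 mm between their inner faces. Two horizontal rails of 120×79 mm section span the gap between the posts with their undersides at z = 278 mm and z = 1228 mm, flush with the posts' −y face. 8 pickets, each 70 mm wide, 25 mm thick and 1445 mm tall, are fixed to the +y face of the rails with their bottoms at z = 33 mm, spaced across the span with a 128 mm gap after the −x post and between neighbouring pickets, with 129 mm left before the +x post.


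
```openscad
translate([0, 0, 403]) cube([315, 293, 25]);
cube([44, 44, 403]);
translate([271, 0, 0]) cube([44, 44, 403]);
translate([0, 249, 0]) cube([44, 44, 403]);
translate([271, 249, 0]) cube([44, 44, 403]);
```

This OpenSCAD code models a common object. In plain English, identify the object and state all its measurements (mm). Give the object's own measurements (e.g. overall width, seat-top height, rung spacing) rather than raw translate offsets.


A simple wooden stool: a rectangular seat 315 mm (x) by 293 mm (y), 25 mm thick, top face at z = 428 mm, on four square legs, each 44×44 mm in cross-section. The legs rest on z = 0, each flush with a corner of the seat.


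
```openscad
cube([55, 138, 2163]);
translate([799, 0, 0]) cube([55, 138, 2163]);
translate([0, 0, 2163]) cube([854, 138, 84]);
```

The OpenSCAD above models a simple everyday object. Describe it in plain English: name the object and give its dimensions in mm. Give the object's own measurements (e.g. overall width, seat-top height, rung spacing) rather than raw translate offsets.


A door frame. The clear opening is 744 mm wide and 2163 mm high. Two 55 mm wide jambs, 138 mm deep, stand either side of the opening from the floor to the top of the opening. A 84 mm thick head sits across the top of both jambs, spanning the full outside width of the frame.


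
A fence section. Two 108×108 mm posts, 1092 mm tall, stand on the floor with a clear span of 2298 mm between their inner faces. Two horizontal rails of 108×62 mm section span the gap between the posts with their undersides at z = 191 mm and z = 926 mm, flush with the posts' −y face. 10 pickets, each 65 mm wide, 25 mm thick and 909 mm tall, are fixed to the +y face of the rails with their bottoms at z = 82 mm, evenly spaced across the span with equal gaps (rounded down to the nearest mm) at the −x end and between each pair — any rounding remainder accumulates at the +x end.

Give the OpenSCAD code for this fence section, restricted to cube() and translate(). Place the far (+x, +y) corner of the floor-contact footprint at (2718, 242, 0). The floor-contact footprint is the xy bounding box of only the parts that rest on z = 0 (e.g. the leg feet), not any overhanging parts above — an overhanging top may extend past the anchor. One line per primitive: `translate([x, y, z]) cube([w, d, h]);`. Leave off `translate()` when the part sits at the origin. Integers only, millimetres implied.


translate([204, 134, 0]) cube([108, 108, 1092]);
translate([2610, 134, 0]) cube([108, 108, 1092]);
translate([312, 134, 191]) cube([2298, 108, 62]);
translate([312, 134, 926]) cube([2298, 108, 62]);
translate([461, 242, 82]) cube([65, 25, 909]);
translate([675, 242, 82]) cube([65, 25, 909]);
translate([889, 242, 82]) cube([65, 25, 909]);
translate([1103, 242, 82]) cube([65, 25, 909]);
translate([1317, 242, 82]) cube([65, 25, 909]);
translate([1531, 242, 82]) cube([65, 25, 909]);
translate([1745, 242, 82]) cube([65, 25, 909]);
translate([1959, 242, 82]) cube([65, 25, 909]);
translate([2173, 242, 82]) cube([65, 25, 909]);
translate([2387, 242, 82]) cube([65, 25, 909]);


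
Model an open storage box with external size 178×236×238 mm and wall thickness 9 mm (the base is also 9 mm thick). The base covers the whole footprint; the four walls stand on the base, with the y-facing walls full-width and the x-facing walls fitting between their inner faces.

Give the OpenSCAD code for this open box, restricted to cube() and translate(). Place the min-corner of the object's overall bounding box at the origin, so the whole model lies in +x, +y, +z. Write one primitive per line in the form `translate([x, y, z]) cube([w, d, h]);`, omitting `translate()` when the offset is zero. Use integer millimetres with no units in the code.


cube([178, 236, 9]);
translate([0, 0, 9]) cube([178, 9, 229]);
translate([0, 227, 9]) cube([178, 9, 229]);
translate([0, 9, 9]) cube([9, 218, 229]);
translate([169, 9, 9]) cube([9, 218, 229]);


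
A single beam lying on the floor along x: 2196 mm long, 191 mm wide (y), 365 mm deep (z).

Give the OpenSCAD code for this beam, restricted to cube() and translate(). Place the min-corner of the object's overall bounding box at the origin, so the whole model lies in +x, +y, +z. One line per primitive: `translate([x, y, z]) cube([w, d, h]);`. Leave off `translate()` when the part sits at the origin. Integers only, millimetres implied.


cube([2196, 191, 365]);


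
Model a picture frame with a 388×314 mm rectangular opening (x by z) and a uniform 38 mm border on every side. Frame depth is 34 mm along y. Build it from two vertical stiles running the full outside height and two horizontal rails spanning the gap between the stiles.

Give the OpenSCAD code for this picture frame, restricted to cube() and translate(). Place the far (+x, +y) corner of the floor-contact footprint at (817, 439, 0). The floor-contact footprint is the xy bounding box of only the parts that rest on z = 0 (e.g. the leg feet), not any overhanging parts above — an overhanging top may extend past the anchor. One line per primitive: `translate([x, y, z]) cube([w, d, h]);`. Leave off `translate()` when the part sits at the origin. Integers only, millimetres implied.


translate([353, 405, 0]) cube([38, 34, 390]);
translate([779, 405, 0]) cube([38, 34, 390]);
translate([391, 405, 0]) cube([388, 34, 38]);
translate([391, 405, 352]) cube([388, 34, 38]);


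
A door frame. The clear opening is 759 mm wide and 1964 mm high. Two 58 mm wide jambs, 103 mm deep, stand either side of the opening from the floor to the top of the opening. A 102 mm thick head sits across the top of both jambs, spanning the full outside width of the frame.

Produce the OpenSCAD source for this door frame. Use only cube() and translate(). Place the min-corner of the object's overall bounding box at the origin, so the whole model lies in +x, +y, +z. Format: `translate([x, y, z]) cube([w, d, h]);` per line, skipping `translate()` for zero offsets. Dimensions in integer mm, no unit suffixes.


cube([58, 103, 1964]);
translate([817, 0, 0]) cube([58, 103, 1964]);
translate([0, 0, 1964]) cube([875, 103, 102]);


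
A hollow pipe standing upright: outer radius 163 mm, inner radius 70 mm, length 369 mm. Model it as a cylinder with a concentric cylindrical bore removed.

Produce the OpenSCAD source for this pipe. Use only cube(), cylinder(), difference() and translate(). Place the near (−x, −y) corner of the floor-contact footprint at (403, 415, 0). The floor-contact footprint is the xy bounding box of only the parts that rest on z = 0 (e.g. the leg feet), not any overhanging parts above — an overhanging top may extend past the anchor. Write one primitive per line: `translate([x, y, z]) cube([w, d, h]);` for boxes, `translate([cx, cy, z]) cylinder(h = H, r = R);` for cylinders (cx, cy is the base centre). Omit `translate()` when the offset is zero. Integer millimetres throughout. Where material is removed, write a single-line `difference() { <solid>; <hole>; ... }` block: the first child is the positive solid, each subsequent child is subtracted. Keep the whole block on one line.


difference() { translate([566, 578, 0]) cylinder(h = 369, r = 163); translate([566, 578, 0]) cylinder(h = 369, r = 70); }


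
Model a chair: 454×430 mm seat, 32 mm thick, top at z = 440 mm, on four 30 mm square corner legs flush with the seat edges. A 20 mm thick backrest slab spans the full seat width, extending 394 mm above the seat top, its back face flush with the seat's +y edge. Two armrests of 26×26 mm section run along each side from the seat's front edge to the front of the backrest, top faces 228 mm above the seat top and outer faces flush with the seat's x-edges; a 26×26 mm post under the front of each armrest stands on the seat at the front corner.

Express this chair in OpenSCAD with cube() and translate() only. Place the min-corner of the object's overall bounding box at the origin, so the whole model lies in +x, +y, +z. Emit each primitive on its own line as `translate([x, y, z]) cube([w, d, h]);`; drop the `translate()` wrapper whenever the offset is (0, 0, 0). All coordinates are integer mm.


// leg_h = 440 - 32 = 408
// arm post h = 228 - 26 = 202
translate([0, 0, 408]) cube([454, 430, 32]);
cube([30, 30, 408]);
translate([424, 0, 0]) cube([30, 30, 408]);
translate([0, 400, 0]) cube([30, 30, 408]);
translate([424, 400, 0]) cube([30, 30, 408]);
translate([0, 410, 440]) cube([454, 20, 394]);
translate([0, 0, 642]) cube([26, 410, 26]);
translate([428, 0, 642]) cube([26, 410, 26]);
translate([0, 0, 440]) cube([26, 26, 202]);
translate([428, 0, 440]) cube([26, 26, 202]);


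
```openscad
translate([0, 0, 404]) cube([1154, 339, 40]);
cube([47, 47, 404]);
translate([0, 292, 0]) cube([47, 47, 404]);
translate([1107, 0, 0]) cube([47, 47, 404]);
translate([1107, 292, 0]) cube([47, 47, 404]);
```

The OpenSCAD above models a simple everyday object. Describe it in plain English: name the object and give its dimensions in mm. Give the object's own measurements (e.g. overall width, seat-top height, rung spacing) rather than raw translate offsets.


A bench: a 1154×339 mm seat slab, 40 mm thick, top at z = 444 mm, on four 47×47 mm square legs flush with the seat corners and standing on z = 0.


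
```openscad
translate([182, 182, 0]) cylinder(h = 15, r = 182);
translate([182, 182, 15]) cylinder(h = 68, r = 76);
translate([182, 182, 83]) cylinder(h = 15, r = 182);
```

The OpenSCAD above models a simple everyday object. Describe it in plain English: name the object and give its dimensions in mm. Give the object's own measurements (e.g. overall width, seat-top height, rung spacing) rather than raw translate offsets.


A spool: two coaxial disc flanges of radius 182 mm and thickness 15 mm, joined by a core cylinder of radius 76 mm and height 68 mm. The lower flange rests on z = 0 and the three cylinders share a vertical axis.


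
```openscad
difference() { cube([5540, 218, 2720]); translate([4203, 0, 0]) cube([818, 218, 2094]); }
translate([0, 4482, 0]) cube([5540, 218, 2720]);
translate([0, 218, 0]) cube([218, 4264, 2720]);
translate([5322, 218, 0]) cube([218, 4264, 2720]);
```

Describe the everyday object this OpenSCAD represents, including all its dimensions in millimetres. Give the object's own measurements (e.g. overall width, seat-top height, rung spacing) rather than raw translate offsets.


A single room: four walls, each 2720 mm tall and 218 mm thick, enclosing an outside footprint 5540×4700 mm (x × y), no floor or roof. The front and back walls (−y and +y sides) run the full x-width; the side walls fit between their inner faces. A door opening 818 mm wide and 2094 mm tall is cut through the front wall from the floor up, its −x edge 4203 mm from the wall's −x end.


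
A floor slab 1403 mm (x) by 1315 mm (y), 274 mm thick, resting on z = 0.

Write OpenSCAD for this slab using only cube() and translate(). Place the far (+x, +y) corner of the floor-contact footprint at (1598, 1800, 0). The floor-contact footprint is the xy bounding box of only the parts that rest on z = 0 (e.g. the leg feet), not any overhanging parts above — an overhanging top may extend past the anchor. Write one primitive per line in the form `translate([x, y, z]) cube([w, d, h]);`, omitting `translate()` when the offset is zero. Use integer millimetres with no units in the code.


translate([195, 485, 0]) cube([1403, 1315, 274]);


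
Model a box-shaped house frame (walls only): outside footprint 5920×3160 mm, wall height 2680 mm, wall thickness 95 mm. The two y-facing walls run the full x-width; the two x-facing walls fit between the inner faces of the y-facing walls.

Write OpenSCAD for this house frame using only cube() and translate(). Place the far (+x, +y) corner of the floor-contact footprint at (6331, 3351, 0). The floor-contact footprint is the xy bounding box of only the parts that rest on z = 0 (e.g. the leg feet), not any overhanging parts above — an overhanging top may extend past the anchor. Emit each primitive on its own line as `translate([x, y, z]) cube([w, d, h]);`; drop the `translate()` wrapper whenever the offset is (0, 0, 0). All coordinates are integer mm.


translate([411, 191, 0]) cube([5920, 95, 2680]);
translate([411, 3256, 0]) cube([5920, 95, 2680]);
translate([411, 286, 0]) cube([95, 2970, 2680]);
translate([6236, 286, 0]) cube([95, 2970, 2680]);


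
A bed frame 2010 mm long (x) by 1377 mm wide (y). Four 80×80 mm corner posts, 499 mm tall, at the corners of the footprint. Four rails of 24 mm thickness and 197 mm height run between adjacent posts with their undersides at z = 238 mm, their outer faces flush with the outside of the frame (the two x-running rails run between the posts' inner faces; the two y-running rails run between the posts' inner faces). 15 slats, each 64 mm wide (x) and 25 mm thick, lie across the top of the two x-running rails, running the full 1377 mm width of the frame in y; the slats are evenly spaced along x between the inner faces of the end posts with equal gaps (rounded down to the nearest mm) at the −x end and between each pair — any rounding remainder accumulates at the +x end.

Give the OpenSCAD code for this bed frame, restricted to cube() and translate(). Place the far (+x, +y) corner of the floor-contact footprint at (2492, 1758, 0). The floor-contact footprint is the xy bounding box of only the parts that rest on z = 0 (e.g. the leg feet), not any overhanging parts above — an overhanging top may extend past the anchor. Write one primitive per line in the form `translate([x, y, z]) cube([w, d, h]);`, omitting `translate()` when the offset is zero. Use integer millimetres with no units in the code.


translate([482, 381, 0]) cube([80, 80, 499]);
translate([482, 1678, 0]) cube([80, 80, 499]);
translate([2412, 381, 0]) cube([80, 80, 499]);
translate([2412, 1678, 0]) cube([80, 80, 499]);
translate([562, 381, 238]) cube([1850, 24, 197]);
translate([562, 1734, 238]) cube([1850, 24, 197]);
translate([482, 461, 238]) cube([24, 1217, 197]);
translate([2468, 461, 238]) cube([24, 1217, 197]);
translate([617, 381, 435]) cube([64, 1377, 25]);
translate([736, 381, 435]) cube([64, 1377, 25]);
translate([855, 381, 435]) cube([64, 1377, 25]);
translate([974, 381, 435]) cube([64, 1377, 25]);
translate([1093, 381, 435]) cube([64, 1377, 25]);
translate([1212, 381, 435]) cube([64, 1377, 25]);
translate([1331, 381, 435]) cube([64, 1377, 25]);
translate([1450, 381, 435]) cube([64, 1377, 25]);
translate([1569, 381, 435]) cube([64, 1377, 25]);
translate([1688, 381, 435]) cube([64, 1377, 25]);
translate([1807, 381, 435]) cube([64, 1377, 25]);
translate([1926, 381, 435]) cube([64, 1377, 25]);
translate([2045, 381, 435]) cube([64, 1377, 25]);
translate([2164, 381, 435]) cube([64, 1377, 25]);
translate([2283, 381, 435]) cube([64, 1377, 25]);


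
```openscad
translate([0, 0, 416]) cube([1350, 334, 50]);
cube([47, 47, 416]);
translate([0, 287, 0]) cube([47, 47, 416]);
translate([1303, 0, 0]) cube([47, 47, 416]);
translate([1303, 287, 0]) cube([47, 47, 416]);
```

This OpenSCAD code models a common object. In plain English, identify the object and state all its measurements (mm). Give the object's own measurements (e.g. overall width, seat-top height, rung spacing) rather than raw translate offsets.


A long wooden bench with a 1350 mm (x) × 334 mm (y) seat, 50 mm thick, its top surface 466 mm above the floor. Four 47 mm square legs at the seat corners, flush with the edges, run from z = 0 to the seat underside.


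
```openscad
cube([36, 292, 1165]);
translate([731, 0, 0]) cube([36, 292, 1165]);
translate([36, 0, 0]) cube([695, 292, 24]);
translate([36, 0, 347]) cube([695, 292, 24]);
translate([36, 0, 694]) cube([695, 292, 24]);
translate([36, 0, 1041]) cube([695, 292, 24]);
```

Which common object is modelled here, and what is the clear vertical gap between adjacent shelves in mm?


A bookshelf. The clear shelf gap is 323 mm.

Two tall side panels with 4 horizontal boards between them — a bookshelf. The first two shelf undersides are at z = 0 and z = 347; with shelf thickness 24, the clear gap is 347 − 0 − 24 = 323 mm.


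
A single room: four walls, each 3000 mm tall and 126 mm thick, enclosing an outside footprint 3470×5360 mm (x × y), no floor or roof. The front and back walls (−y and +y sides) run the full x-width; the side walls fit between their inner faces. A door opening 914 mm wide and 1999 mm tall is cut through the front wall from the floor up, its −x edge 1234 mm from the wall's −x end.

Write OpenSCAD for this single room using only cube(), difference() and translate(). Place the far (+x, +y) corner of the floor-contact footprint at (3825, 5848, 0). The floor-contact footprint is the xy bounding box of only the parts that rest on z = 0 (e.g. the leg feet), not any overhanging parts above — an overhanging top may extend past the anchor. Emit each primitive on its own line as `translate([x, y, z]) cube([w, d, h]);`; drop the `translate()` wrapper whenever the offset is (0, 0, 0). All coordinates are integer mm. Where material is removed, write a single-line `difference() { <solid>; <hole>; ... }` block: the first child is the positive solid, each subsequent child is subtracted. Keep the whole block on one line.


difference() { translate([355, 488, 0]) cube([3470, 126, 3000]); translate([1589, 488, 0]) cube([914, 126, 1999]); }
translate([355, 5722, 0]) cube([3470, 126, 3000]);
translate([355, 614, 0]) cube([126, 5108, 3000]);
translate([3699, 614, 0]) cube([126, 5108, 3000]);


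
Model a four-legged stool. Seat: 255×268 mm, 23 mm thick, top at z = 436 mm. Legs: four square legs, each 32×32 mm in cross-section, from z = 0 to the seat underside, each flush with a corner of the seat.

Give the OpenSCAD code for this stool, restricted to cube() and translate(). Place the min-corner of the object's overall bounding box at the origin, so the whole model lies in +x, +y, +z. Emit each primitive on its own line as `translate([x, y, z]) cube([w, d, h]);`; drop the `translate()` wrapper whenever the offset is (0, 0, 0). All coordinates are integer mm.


// leg_h = 436 - 23 = 413
translate([0, 0, 413]) cube([255, 268, 23]);
cube([32, 32, 413]);
translate([223, 0, 0]) cube([32, 32, 413]);
translate([0, 236, 0]) cube([32, 32, 413]);
translate([223, 236, 0]) cube([32, 32, 413]);


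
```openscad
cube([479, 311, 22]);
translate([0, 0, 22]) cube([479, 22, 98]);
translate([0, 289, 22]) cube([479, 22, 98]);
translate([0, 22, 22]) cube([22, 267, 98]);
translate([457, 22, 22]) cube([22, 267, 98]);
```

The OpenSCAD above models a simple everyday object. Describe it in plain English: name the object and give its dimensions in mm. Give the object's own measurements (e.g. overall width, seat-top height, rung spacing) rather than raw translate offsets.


An open-topped rectangular box: outside dimensions 479×311×120 mm, with a uniform wall and base thickness of 22 mm. The base is a full 479×311 slab on the floor; four walls sit on top of the base. The front and back walls (the −y and +y sides) span the full width; the two side walls fit between them.


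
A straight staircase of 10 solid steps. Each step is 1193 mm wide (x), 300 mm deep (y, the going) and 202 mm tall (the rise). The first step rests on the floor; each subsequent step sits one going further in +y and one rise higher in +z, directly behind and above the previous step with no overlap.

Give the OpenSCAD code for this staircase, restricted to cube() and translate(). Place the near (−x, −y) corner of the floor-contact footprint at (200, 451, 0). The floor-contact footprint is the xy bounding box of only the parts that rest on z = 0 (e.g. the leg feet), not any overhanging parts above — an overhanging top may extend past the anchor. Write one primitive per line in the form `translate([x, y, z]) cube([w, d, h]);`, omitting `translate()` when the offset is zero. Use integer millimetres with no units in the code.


translate([200, 451, 0]) cube([1193, 300, 202]);
translate([200, 751, 202]) cube([1193, 300, 202]);
translate([200, 1051, 404]) cube([1193, 300, 202]);
translate([200, 1351, 606]) cube([1193, 300, 202]);
translate([200, 1651, 808]) cube([1193, 300, 202]);
translate([200, 1951, 1010]) cube([1193, 300, 202]);
translate([200, 2251, 1212]) cube([1193, 300, 202]);
translate([200, 2551, 1414]) cube([1193, 300, 202]);
translate([200, 2851, 1616]) cube([1193, 300, 202]);
translate([200, 3151, 1818]) cube([1193, 300, 202]);


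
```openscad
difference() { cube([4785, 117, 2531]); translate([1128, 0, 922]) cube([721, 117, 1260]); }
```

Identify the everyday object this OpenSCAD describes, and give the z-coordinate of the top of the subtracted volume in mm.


A wall with a window opening. The window head height is 2182 mm.

A wall with a rectangular opening subtracted — a window. Sill at z = 922, opening 1260 mm tall, so the head is at 922 + 1260 = 2182 mm.


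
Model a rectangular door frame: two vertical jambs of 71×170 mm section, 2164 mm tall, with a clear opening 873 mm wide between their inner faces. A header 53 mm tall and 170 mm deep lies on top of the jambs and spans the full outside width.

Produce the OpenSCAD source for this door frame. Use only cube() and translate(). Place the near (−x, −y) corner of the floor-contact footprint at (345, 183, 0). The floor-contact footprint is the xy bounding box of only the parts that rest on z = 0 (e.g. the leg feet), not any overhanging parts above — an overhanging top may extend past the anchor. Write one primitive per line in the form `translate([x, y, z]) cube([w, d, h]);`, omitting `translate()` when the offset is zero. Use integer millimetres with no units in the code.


translate([345, 183, 0]) cube([71, 170, 2164]);
translate([1289, 183, 0]) cube([71, 170, 2164]);
translate([345, 183, 2164]) cube([1015, 170, 53]);


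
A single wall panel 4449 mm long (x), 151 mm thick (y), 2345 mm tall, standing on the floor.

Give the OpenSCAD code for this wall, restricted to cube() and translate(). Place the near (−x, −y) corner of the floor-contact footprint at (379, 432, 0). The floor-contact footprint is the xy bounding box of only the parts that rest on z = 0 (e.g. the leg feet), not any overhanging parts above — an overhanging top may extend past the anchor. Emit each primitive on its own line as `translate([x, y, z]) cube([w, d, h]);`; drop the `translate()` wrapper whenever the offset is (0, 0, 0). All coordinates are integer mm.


translate([379, 432, 0]) cube([4449, 151, 2345]);


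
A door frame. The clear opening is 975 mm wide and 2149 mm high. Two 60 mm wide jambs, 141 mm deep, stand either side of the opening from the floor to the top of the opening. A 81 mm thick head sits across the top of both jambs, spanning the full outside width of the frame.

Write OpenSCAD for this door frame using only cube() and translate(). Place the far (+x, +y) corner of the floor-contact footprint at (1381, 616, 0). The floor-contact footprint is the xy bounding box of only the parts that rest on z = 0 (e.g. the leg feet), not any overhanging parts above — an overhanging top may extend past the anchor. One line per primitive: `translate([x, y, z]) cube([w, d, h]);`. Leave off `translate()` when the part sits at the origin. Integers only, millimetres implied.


translate([286, 475, 0]) cube([60, 141, 2149]);
translate([1321, 475, 0]) cube([60, 141, 2149]);
translate([286, 475, 2149]) cube([1095, 141, 81]);


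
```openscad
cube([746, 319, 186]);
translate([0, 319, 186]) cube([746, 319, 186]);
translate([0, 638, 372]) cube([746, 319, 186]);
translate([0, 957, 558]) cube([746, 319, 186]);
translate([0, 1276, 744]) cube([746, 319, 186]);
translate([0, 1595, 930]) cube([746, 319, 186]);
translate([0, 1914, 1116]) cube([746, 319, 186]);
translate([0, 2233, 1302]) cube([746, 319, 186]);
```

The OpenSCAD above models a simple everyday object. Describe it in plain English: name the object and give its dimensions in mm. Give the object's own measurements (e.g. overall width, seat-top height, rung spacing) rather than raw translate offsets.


A straight staircase of 8 solid steps. Each step is 746 mm wide (x), 319 mm deep (y, the going) and 186 mm tall (the rise). The first step rests on the floor; each subsequent step sits one going further in +y and one rise higher in +z, directly behind and above the previous step with no overlap.


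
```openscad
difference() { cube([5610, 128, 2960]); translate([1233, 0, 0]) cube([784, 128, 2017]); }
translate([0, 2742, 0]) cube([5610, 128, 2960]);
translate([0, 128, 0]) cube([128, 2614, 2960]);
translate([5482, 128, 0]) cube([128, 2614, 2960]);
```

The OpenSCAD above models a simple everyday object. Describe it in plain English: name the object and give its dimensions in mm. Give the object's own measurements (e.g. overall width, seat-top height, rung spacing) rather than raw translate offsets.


A single room: four walls, each 2960 mm tall and 128 mm thick, enclosing an outside footprint 5610×2870 mm (x × y), no floor or roof. The front and back walls (−y and +y sides) run the full x-width; the side walls fit between their inner faces. A door opening 784 mm wide and 2017 mm tall is cut through the front wall from the floor up, its −x edge 1233 mm from the wall's −x end.


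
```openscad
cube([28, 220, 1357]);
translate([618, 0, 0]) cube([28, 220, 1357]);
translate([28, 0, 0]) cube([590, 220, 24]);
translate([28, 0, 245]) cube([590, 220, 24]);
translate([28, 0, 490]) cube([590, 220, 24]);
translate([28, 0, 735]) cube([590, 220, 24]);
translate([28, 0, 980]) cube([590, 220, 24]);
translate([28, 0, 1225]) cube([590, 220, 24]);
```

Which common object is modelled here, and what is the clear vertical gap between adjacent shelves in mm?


A bookshelf. The clear shelf gap is 221 mm.

Two tall side panels with 6 horizontal boards between them — a bookshelf. The first two shelf undersides are at z = 0 and z = 245; with shelf thickness 24, the clear gap is 245 − 0 − 24 = 221 mm.


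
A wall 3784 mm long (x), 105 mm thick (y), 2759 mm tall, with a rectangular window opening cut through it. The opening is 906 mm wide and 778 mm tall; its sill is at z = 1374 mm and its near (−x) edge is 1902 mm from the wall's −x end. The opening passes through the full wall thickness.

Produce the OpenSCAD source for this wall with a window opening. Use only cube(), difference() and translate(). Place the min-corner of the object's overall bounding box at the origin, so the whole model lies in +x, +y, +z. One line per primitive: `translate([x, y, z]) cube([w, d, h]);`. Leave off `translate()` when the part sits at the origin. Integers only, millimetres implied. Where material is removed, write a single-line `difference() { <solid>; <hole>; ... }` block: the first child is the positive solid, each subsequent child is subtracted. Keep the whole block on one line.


difference() { cube([3784, 105, 2759]); translate([1902, 0, 1374]) cube([906, 105, 778]); }


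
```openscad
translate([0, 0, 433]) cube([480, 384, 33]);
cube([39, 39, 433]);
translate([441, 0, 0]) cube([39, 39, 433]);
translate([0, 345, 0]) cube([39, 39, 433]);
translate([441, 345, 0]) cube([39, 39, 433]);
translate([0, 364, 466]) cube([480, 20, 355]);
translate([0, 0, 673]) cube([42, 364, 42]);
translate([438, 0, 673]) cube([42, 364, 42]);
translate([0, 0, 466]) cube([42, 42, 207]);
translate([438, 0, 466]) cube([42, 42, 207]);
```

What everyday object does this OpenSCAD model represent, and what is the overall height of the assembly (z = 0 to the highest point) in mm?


A chair. The overall height is 821 mm.

A slab on four corner posts with a tall panel at the back — a chair. The seat slab sits at z = 433 with thickness 33, and the 355 mm backrest starts at the seat top, so the overall height is 433 + 33 + 355 = 821 mm.


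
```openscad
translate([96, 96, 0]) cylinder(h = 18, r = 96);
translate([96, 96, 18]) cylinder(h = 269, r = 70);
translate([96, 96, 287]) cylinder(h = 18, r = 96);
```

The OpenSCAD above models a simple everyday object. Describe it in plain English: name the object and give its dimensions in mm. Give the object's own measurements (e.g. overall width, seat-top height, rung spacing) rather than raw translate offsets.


A spool: two coaxial disc flanges of radius 96 mm and thickness 18 mm, joined by a core cylinder of radius 70 mm and height 269 mm. The lower flange rests on z = 0 and the three cylinders share a vertical axis.


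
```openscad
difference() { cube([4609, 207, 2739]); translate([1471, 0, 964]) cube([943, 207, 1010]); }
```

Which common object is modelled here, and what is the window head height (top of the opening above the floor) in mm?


A wall with a window opening. The window head height is 1974 mm.

A wall with a rectangular opening subtracted — a window. Sill at z = 964, opening 1010 mm tall, so the head is at 964 + 1010 = 1974 mm.


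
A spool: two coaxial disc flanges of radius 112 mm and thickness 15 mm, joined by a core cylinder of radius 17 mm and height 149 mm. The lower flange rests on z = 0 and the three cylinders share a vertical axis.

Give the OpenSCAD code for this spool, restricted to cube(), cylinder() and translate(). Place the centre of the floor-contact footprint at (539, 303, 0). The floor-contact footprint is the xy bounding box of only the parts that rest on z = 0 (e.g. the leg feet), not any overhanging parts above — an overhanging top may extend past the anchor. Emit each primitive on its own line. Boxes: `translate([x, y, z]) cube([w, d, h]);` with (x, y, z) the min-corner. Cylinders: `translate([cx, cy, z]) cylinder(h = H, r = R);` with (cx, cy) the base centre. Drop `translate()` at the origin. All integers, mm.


translate([539, 303, 0]) cylinder(h = 15, r = 112);
translate([539, 303, 15]) cylinder(h = 149, r = 17);
translate([539, 303, 164]) cylinder(h = 15, r = 112);


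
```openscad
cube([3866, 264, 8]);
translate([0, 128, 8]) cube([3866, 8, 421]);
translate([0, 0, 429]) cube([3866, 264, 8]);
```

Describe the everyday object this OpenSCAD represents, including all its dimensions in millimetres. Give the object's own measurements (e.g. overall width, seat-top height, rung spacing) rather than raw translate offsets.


An I-beam lying along x, 3866 mm long. Overall section height 437 mm. Two flanges 264 mm wide (y) and 8 mm thick, one on the floor and one at the top; a web 8 mm thick runs between them, centred on the flange width.


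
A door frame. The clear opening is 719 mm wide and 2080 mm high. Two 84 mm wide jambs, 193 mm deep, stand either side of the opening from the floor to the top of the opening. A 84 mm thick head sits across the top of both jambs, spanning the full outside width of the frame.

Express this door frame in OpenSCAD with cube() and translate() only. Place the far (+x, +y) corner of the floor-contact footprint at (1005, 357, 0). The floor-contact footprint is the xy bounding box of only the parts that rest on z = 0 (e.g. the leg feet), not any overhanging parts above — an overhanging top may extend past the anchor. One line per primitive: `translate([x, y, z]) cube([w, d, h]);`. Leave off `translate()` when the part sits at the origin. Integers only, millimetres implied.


translate([118, 164, 0]) cube([84, 193, 2080]);
translate([921, 164, 0]) cube([84, 193, 2080]);
translate([118, 164, 2080]) cube([887, 193, 84]);


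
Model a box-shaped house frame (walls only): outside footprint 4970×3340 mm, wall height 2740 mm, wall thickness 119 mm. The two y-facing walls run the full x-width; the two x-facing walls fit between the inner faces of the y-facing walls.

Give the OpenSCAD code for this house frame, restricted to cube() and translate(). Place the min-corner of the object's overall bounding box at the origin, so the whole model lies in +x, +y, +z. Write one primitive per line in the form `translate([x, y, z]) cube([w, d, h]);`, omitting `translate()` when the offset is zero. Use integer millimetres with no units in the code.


cube([4970, 119, 2740]);
translate([0, 3221, 0]) cube([4970, 119, 2740]);
translate([0, 119, 0]) cube([119, 3102, 2740]);
translate([4851, 119, 0]) cube([119, 3102, 2740]);


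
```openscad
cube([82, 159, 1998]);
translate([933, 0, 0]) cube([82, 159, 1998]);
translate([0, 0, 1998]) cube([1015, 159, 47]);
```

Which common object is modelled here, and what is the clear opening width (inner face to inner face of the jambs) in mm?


A door frame. The clear opening width is 851 mm.

Two 1998 mm tall posts with a header on top — a door frame. The left jamb is 82 mm wide at x = 0; the right jamb starts at x = 933. The clear opening is 933 − 82 = 851 mm.


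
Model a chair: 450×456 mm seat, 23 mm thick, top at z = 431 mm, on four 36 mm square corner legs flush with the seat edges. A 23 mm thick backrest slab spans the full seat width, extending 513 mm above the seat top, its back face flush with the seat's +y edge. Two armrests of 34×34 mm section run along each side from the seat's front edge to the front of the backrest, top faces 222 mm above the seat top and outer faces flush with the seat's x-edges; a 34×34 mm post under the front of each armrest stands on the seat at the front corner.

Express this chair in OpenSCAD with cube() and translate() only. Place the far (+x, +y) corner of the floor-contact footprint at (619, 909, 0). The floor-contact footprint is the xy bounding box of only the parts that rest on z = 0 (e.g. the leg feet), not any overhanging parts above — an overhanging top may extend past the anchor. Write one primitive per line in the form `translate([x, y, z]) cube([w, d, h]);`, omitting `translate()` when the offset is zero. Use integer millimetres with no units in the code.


translate([169, 453, 408]) cube([450, 456, 23]);
translate([169, 453, 0]) cube([36, 36, 408]);
translate([583, 453, 0]) cube([36, 36, 408]);
translate([169, 873, 0]) cube([36, 36, 408]);
translate([583, 873, 0]) cube([36, 36, 408]);
translate([169, 886, 431]) cube([450, 23, 513]);
translate([169, 453, 619]) cube([34, 433, 34]);
translate([585, 453, 619]) cube([34, 433, 34]);
translate([169, 453, 431]) cube([34, 34, 188]);
translate([585, 453, 431]) cube([34, 34, 188]);


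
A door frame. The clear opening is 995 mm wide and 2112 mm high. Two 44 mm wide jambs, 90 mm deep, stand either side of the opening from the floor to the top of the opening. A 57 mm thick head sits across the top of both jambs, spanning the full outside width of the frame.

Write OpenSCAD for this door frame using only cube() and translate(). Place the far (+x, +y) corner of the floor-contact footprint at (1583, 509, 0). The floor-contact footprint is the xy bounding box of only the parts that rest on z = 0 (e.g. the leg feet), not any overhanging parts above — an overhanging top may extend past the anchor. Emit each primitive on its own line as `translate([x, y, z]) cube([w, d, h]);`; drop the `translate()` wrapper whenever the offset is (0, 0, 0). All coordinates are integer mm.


translate([500, 419, 0]) cube([44, 90, 2112]);
translate([1539, 419, 0]) cube([44, 90, 2112]);
translate([500, 419, 2112]) cube([1083, 90, 57]);


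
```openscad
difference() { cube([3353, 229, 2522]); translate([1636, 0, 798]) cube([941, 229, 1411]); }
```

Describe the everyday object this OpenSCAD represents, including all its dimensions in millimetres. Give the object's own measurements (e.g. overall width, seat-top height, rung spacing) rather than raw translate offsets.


A wall 3353 mm long (x), 229 mm thick (y), 2522 mm tall, with a rectangular window opening cut through it. The opening is 941 mm wide and 1411 mm tall; its sill is at z = 798 mm and its near (−x) edge is 1636 mm from the wall's −x end. The opening passes through the full wall thickness.


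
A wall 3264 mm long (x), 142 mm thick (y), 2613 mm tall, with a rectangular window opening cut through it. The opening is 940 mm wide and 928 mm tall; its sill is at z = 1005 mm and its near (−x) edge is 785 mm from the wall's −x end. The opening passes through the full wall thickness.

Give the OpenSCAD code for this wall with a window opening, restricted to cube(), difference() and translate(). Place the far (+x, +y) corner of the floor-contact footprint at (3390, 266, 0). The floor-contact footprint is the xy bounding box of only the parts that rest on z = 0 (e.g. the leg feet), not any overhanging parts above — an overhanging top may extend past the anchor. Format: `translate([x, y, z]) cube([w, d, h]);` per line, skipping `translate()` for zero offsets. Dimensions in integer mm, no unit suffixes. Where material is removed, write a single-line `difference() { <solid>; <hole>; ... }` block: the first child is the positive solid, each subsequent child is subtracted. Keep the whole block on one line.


difference() { translate([126, 124, 0]) cube([3264, 142, 2613]); translate([911, 124, 1005]) cube([940, 142, 928]); }
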